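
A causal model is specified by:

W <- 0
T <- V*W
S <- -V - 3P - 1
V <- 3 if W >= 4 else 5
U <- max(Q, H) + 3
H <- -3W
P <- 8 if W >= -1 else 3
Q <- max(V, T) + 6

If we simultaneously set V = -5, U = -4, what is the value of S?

Setting V = -5, U = -4 by intervention discards those variables' equations.
P = 8 if W >= -1 else 3  [with W=0]  = 8
S = -V - 3P - 1  [with V=-5, P=8]  = -20

-20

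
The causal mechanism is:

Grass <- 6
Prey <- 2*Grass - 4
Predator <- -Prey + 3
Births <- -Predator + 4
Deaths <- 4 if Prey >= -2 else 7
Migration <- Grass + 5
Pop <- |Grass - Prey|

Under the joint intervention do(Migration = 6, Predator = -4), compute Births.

Under do(Migration = 6, Predator = -4), each intervened variable's structural equation is replaced by its fixed value.
Births = -Predator + 4  [with Predator=-4]  = 8

8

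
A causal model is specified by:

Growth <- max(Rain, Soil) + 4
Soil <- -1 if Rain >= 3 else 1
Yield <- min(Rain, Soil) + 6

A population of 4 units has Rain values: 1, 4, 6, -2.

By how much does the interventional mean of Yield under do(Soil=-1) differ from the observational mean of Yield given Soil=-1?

do(Soil=-1) breaks Soil's dependence on Rain. With Soil=-1 fixed, Yield across the units is 5, 5, 5, 4, mean 4.75.
Conditioning on Soil=-1 selects the 2 unit(s) with Rain ∈ {4, 6}. Their Yield values: 5, 5. Mean = 5.
Difference = 4.75 − 5 = -0.25.

-0.25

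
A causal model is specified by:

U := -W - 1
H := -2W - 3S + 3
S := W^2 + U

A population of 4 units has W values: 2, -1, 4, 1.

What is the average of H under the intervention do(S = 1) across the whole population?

The intervention sets S=1 in all 4 units regardless of W. Recomputing H per unit gives -4, 2, -8, -2; average -3.

-3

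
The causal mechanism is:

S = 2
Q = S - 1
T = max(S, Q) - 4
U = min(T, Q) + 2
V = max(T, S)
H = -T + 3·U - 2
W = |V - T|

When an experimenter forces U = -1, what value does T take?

-2

Under do(U=-1), the mechanism U = min(T, Q) + 2 is discarded; U is fixed at -1.
Since T is not a descendant of the intervened variable, it is unaffected.
Q = S - 1  [with S=2]  = 1
T = max(S, Q) - 4  [with S=2, Q=1]  = -2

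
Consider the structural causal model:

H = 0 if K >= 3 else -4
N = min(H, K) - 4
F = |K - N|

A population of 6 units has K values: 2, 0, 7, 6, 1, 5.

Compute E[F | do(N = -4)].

7.5

Every unit gets N=-4 under the intervention. F values become 6, 4, 11, 10, 5, 9; E[F|do(N=-4)] = 7.5.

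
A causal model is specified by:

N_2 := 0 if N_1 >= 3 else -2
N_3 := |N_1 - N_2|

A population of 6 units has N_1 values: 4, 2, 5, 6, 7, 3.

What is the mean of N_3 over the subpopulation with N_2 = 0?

5

E[N_3|N_2=0] averages over only the 5 units with N_2=0 (N_1 = 4, 5, 6, 7, 3): N_3 = 4, 5, 6, 7, 3, mean 5.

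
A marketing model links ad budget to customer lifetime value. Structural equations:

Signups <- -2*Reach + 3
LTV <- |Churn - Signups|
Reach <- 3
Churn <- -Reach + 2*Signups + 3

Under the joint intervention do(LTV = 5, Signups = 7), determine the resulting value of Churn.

14

Setting LTV = 5, Signups = 7 by intervention discards those variables' equations.
Churn = -Reach + 2*Signups + 3  [with Reach=3, Signups=7]  = 14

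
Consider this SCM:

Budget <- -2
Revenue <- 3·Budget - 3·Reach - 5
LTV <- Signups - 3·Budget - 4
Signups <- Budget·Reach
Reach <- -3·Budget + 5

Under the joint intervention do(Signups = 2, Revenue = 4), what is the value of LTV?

4

Setting Signups = 2, Revenue = 4 by intervention discards those variables' equations.
LTV = Signups - 3·Budget - 4  [with Signups=2, Budget=-2]  = 4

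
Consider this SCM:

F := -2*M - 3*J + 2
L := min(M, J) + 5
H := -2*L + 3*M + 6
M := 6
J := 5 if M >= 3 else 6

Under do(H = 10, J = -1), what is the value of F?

-7

Setting H = 10, J = -1 by intervention discards those variables' equations.
F = -2*M - 3*J + 2  [with M=6, J=-1]  = -7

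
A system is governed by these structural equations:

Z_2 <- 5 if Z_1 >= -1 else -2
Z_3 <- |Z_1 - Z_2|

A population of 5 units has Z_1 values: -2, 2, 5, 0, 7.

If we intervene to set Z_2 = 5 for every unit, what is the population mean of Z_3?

3.4

do(Z_2=5) breaks Z_2's dependence on Z_1. With Z_2=5 fixed, Z_3 across the units is 7, 3, 0, 5, 2, mean 3.4.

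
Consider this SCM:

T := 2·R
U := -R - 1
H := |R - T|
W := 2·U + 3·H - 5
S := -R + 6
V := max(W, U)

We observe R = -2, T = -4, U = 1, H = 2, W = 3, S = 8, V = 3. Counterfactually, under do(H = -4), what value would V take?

1

The intervention breaks the incoming arrows to H: H := |R - T| no longer applies, and H = -4.
U = -R - 1  [with R=-2]  = 1
W = 2·U + 3·H - 5  [with U=1, H=-4]  = -15
V = max(W, U)  [with W=-15, U=1]  = 1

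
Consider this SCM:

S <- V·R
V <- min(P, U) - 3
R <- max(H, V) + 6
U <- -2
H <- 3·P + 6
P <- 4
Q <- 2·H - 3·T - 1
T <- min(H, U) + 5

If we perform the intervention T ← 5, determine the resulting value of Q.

Intervening sets T = 5 and removes its equation (T <- min(H, U) + 5).
H = 3·P + 6  [with P=4]  = 18
Q = 2·H - 3·T - 1  [with H=18, T=5]  = 20

20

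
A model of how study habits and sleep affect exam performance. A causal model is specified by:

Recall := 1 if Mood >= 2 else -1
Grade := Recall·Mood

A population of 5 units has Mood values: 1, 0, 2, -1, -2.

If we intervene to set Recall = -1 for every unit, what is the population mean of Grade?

0

The intervention sets Recall=-1 in all 5 units regardless of Mood. Recomputing Grade per unit gives -1, 0, -2, 1, 2; average 0.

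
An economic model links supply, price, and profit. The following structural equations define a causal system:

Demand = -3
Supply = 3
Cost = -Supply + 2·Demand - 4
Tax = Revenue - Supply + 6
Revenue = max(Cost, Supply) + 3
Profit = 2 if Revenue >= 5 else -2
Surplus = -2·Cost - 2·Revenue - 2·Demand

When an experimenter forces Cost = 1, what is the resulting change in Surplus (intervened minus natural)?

The intervention breaks the incoming arrows to Cost: Cost = -Supply + 2·Demand - 4 no longer applies, and Cost = 1.
Revenue = max(Cost, Supply) + 3  [with Cost=1, Supply=3]  = 6
Surplus = -2·Cost - 2·Revenue - 2·Demand  [with Cost=1, Revenue=6, Demand=-3]  = -8
Without intervention: Cost = -Supply + 2·Demand - 4  [with Supply=3, Demand=-3]  = -13; Revenue = max(Cost, Supply) + 3  [with Cost=-13, Supply=3]  = 6; Surplus = -2·Cost - 2·Revenue - 2·Demand  [with Cost=-13, Revenue=6, Demand=-3]  = 20.
Change = -8 − 20 = -28.

-28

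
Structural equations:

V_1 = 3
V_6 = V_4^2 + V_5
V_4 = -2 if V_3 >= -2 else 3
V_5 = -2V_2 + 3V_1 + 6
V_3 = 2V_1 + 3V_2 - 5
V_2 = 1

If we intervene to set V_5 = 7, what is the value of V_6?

11

The intervention breaks the incoming arrows to V_5: V_5 = -2V_2 + 3V_1 + 6 no longer applies, and V_5 = 7.
V_3 = 2V_1 + 3V_2 - 5  [with V_1=3, V_2=1]  = 4
V_4 = -2 if V_3 >= -2 else 3  [with V_3=4]  = -2
V_6 = V_4^2 + V_5  [with V_4=-2, V_5=7]  = 11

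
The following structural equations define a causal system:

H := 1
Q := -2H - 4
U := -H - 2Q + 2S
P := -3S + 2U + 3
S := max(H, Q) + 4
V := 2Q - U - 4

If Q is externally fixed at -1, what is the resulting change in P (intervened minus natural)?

Under do(Q=-1), the mechanism Q := -2H - 4 is discarded; Q is fixed at -1.
S = max(H, Q) + 4  [with H=1, Q=-1]  = 5
U = -H - 2Q + 2S  [with H=1, Q=-1, S=5]  = 11
P = -3S + 2U + 3  [with S=5, U=11]  = 10
Without intervention: Q = -2H - 4  [with H=1]  = -6; S = max(H, Q) + 4  [with H=1, Q=-6]  = 5; U = -H - 2Q + 2S  [with H=1, Q=-6, S=5]  = 21; P = -3S + 2U + 3  [with S=5, U=21]  = 30.
Change = 10 − 30 = -20.

-20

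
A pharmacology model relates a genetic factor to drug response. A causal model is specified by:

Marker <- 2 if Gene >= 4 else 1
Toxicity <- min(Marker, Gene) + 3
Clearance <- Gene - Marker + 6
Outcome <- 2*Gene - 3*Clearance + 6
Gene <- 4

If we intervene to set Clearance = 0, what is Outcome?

14

Intervening sets Clearance = 0 and removes its equation (Clearance <- Gene - Marker + 6).
Outcome = 2*Gene - 3*Clearance + 6  [with Gene=4, Clearance=0]  = 14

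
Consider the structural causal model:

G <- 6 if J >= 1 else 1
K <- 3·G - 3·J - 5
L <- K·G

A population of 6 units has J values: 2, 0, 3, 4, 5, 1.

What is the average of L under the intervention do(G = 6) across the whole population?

33

Under do(G=6), G's equation is replaced by G=6 for every unit. Per-unit L: 42, 78, 24, 6, -12, 60. Mean = 33.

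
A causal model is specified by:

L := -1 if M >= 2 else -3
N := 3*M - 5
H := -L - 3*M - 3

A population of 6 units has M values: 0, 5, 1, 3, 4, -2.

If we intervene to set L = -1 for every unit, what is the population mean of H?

-7.5

Every unit gets L=-1 under the intervention. H values become -2, -17, -5, -11, -14, 4; E[H|do(L=-1)] = -7.5.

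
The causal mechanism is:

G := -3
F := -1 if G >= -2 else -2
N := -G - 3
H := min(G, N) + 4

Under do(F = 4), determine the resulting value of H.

1

Under do(F=4), the mechanism F := -1 if G >= -2 else -2 is discarded; F is fixed at 4.
Since H is not a descendant of the intervened variable, it is unaffected.
N = -G - 3  [with G=-3]  = 0
H = min(G, N) + 4  [with G=-3, N=0]  = 1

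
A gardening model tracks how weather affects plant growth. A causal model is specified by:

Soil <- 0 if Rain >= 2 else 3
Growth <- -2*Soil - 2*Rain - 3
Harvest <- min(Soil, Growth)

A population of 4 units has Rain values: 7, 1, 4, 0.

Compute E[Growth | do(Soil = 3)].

do(Soil=3) breaks Soil's dependence on Rain. With Soil=3 fixed, Growth across the units is -23, -11, -17, -9, mean -15.

-15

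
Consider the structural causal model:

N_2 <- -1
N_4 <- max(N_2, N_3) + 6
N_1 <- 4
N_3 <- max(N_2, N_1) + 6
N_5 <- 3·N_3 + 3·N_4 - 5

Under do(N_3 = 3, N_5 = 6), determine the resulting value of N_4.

The joint intervention fixes N_3 = 3, N_5 = 6, removing each variable's own equation.
N_4 = max(N_2, N_3) + 6  [with N_2=-1, N_3=3]  = 9

9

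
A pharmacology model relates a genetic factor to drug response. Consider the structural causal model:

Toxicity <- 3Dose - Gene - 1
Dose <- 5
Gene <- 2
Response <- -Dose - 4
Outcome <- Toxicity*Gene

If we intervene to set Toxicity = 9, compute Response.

Under do(Toxicity=9), the mechanism Toxicity <- 3Dose - Gene - 1 is discarded; Toxicity is fixed at 9.
Since Response is not a descendant of the intervened variable, it is unaffected.
Response = -Dose - 4  [with Dose=5]  = -9

-9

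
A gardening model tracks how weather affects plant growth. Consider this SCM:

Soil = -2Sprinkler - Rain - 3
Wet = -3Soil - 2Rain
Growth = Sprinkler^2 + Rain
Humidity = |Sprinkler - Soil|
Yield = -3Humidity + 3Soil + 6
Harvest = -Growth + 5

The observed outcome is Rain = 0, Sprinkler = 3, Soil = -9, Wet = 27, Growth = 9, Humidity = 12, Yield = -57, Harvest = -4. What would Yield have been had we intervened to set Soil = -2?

-15

The intervention breaks the incoming arrows to Soil: Soil = -2Sprinkler - Rain - 3 no longer applies, and Soil = -2.
Humidity = |Sprinkler - Soil|  [with Sprinkler=3, Soil=-2]  = 5
Yield = -3Humidity + 3Soil + 6  [with Humidity=5, Soil=-2]  = -15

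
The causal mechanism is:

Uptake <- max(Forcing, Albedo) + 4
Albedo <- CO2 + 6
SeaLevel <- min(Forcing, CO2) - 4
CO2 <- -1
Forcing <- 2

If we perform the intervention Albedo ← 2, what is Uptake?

do(Albedo=2) replaces the equation Albedo <- CO2 + 6 with the constant Albedo = 2.
Uptake = max(Forcing, Albedo) + 4  [with Forcing=2, Albedo=2]  = 6

6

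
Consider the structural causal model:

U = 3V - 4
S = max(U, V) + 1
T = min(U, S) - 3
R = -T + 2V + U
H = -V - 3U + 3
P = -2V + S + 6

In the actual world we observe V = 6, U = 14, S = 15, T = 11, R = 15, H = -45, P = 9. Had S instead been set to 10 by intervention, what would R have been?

do(S=10) replaces the equation S = max(U, V) + 1 with the constant S = 10.
U = 3V - 4  [with V=6]  = 14
T = min(U, S) - 3  [with U=14, S=10]  = 7
R = -T + 2V + U  [with T=7, V=6, U=14]  = 19

19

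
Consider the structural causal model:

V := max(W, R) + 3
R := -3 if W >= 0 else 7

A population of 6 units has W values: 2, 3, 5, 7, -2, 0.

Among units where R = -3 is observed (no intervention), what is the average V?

Conditioning on R=-3 selects the 5 unit(s) with W ∈ {2, 3, 5, 7, 0}. Their V values: 5, 6, 8, 10, 3. Mean = 6.4.

6.4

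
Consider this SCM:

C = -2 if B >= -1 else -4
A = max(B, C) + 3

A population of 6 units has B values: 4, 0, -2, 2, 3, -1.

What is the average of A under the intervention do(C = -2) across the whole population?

4

The intervention sets C=-2 in all 6 units regardless of B. Recomputing A per unit gives 7, 3, 1, 5, 6, 2; average 4.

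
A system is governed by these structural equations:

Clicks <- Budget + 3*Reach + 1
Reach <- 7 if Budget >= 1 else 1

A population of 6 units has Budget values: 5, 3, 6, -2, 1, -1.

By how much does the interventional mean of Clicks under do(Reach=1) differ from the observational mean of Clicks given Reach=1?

do(Reach=1) breaks Reach's dependence on Budget. With Reach=1 fixed, Clicks across the units is 9, 7, 10, 2, 5, 3, mean 6.
E[Clicks|Reach=1] averages over only the 2 units with Reach=1 (Budget = -2, -1): Clicks = 2, 3, mean 2.5.
Difference = 6 − 2.5 = 3.5.

3.5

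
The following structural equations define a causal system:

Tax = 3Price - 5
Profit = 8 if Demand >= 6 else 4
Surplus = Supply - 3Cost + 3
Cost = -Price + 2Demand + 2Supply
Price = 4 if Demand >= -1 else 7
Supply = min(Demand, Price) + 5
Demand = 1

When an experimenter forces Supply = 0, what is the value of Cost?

-2

The intervention breaks the incoming arrows to Supply: Supply = min(Demand, Price) + 5 no longer applies, and Supply = 0.
Price = 4 if Demand >= -1 else 7  [with Demand=1]  = 4
Cost = -Price + 2Demand + 2Supply  [with Price=4, Demand=1, Supply=0]  = -2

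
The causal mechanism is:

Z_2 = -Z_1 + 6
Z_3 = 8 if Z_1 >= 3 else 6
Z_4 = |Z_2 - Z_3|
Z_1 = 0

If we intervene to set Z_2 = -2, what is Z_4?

Under do(Z_2=-2), the mechanism Z_2 = -Z_1 + 6 is discarded; Z_2 is fixed at -2.
Z_3 = 8 if Z_1 >= 3 else 6  [with Z_1=0]  = 6
Z_4 = |Z_2 - Z_3|  [with Z_2=-2, Z_3=6]  = 8

8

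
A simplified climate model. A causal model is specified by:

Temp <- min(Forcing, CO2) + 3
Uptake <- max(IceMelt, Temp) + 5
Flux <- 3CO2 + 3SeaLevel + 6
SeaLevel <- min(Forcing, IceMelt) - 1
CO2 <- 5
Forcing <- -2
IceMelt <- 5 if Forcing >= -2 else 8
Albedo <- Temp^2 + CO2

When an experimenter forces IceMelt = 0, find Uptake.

6

do(IceMelt=0) replaces the equation IceMelt <- 5 if Forcing >= -2 else 8 with the constant IceMelt = 0.
Temp = min(Forcing, CO2) + 3  [with Forcing=-2, CO2=5]  = 1
Uptake = max(IceMelt, Temp) + 5  [with IceMelt=0, Temp=1]  = 6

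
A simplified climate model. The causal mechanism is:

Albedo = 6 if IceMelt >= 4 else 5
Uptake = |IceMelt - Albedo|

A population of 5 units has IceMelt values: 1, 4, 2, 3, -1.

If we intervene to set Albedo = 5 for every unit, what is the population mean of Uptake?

Under do(Albedo=5), Albedo's equation is replaced by Albedo=5 for every unit. Per-unit Uptake: 4, 1, 3, 2, 6. Mean = 3.2.

3.2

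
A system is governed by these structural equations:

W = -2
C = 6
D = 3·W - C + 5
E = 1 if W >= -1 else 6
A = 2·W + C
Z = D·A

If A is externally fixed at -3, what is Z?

21

The intervention breaks the incoming arrows to A: A = 2·W + C no longer applies, and A = -3.
D = 3·W - C + 5  [with W=-2, C=6]  = -7
Z = D·A  [with D=-7, A=-3]  = 21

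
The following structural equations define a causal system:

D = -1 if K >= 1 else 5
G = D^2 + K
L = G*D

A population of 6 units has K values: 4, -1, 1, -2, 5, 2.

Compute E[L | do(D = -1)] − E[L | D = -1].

1.5

Every unit gets D=-1 under the intervention. L values become -5, 0, -2, 1, -6, -3; E[L|do(D=-1)] = -2.5.
E[L|D=-1] averages over only the 4 units with D=-1 (K = 4, 1, 5, 2): L = -5, -2, -6, -3, mean -4.
Difference = -2.5 − (-4) = 1.5.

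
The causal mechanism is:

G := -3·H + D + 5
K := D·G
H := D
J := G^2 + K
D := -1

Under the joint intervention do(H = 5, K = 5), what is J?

Setting H = 5, K = 5 by intervention discards those variables' equations.
G = -3·H + D + 5  [with H=5, D=-1]  = -11
J = G^2 + K  [with G=-11, K=5]  = 126

126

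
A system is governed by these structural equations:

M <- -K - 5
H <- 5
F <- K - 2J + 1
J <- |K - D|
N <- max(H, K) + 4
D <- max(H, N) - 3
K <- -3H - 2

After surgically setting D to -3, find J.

14

Under do(D=-3), the mechanism D <- max(H, N) - 3 is discarded; D is fixed at -3.
K = -3H - 2  [with H=5]  = -17
J = |K - D|  [with K=-17, D=-3]  = 14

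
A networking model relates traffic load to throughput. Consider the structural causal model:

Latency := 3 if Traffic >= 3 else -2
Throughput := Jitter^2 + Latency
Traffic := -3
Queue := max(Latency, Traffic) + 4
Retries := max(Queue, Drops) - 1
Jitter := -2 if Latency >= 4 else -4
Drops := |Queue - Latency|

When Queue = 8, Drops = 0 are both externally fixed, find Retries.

7

Setting Queue = 8, Drops = 0 by intervention discards those variables' equations.
Retries = max(Queue, Drops) - 1  [with Queue=8, Drops=0]  = 7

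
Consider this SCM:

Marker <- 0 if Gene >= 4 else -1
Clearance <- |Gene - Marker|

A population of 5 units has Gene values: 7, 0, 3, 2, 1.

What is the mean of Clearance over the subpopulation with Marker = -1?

Observing Marker=-1 restricts to units where Marker's equation naturally yields -1: Gene ∈ {0, 3, 2, 1}. In that subpopulation Clearance = 1, 4, 3, 2, mean 2.5.

2.5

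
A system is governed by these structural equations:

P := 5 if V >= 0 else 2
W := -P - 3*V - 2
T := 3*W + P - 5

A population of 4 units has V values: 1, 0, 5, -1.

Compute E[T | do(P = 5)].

Under do(P=5), P's equation is replaced by P=5 for every unit. Per-unit T: -30, -21, -66, -12. Mean = -32.25.

-32.25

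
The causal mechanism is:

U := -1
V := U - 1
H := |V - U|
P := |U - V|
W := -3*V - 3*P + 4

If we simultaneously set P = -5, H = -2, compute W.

The joint intervention fixes P = -5, H = -2, removing each variable's own equation.
V = U - 1  [with U=-1]  = -2
W = -3*V - 3*P + 4  [with V=-2, P=-5]  = 25

25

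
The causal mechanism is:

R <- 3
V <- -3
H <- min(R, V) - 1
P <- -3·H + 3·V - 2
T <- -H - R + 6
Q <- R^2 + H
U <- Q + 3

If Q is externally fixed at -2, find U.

1

Intervening sets Q = -2 and removes its equation (Q <- R^2 + H).
U = Q + 3  [with Q=-2]  = 1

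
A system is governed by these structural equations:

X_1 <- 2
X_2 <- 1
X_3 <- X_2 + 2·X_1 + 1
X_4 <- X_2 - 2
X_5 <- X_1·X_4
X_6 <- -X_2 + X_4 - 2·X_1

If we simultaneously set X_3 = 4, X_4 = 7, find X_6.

Setting X_3 = 4, X_4 = 7 by intervention discards those variables' equations.
X_6 = -X_2 + X_4 - 2·X_1  [with X_2=1, X_4=7, X_1=2]  = 2

2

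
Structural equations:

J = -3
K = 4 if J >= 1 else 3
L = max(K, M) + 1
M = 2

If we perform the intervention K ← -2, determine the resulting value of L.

The intervention breaks the incoming arrows to K: K = 4 if J >= 1 else 3 no longer applies, and K = -2.
L = max(K, M) + 1  [with K=-2, M=2]  = 3

3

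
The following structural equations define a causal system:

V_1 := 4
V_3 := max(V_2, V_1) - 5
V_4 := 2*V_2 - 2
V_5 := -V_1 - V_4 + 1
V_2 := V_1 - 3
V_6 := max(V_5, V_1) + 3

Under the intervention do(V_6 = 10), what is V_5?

do(V_6=10) replaces the equation V_6 := max(V_5, V_1) + 3 with the constant V_6 = 10.
Since V_5 is not a descendant of the intervened variable, it is unaffected.
V_2 = V_1 - 3  [with V_1=4]  = 1
V_4 = 2*V_2 - 2  [with V_2=1]  = 0
V_5 = -V_1 - V_4 + 1  [with V_1=4, V_4=0]  = -3

-3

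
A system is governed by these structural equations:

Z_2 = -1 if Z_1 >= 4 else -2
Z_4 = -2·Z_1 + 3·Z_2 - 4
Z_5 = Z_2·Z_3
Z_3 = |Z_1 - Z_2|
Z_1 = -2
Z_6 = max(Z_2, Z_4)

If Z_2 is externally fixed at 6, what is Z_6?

18

Under do(Z_2=6), the mechanism Z_2 = -1 if Z_1 >= 4 else -2 is discarded; Z_2 is fixed at 6.
Z_4 = -2·Z_1 + 3·Z_2 - 4  [with Z_1=-2, Z_2=6]  = 18
Z_6 = max(Z_2, Z_4)  [with Z_2=6, Z_4=18]  = 18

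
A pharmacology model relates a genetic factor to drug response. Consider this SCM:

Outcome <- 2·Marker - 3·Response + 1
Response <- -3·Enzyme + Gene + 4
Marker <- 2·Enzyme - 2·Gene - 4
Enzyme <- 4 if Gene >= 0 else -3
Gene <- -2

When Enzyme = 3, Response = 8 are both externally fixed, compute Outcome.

-11

Setting Enzyme = 3, Response = 8 by intervention discards those variables' equations.
Marker = 2·Enzyme - 2·Gene - 4  [with Enzyme=3, Gene=-2]  = 6
Outcome = 2·Marker - 3·Response + 1  [with Marker=6, Response=8]  = -11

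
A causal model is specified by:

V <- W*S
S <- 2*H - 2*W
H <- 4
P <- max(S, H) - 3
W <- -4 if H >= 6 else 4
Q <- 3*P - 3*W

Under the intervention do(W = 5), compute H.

4

Under do(W=5), the mechanism W <- -4 if H >= 6 else 4 is discarded; W is fixed at 5.
H is not downstream of the intervention, so its value is determined by the original equations.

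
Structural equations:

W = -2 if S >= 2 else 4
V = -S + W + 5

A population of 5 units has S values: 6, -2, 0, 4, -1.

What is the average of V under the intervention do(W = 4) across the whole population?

7.6

do(W=4) breaks W's dependence on S. With W=4 fixed, V across the units is 3, 11, 9, 5, 10, mean 7.6.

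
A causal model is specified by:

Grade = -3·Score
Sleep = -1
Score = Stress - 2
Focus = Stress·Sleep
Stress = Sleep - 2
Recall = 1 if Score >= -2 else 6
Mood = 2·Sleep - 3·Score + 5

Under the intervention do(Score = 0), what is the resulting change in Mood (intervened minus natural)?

Intervening sets Score = 0 and removes its equation (Score = Stress - 2).
Mood = 2·Sleep - 3·Score + 5  [with Sleep=-1, Score=0]  = 3
Without intervention: Stress = Sleep - 2  [with Sleep=-1]  = -3; Score = Stress - 2  [with Stress=-3]  = -5; Mood = 2·Sleep - 3·Score + 5  [with Sleep=-1, Score=-5]  = 18.
Change = 3 − 18 = -15.

-15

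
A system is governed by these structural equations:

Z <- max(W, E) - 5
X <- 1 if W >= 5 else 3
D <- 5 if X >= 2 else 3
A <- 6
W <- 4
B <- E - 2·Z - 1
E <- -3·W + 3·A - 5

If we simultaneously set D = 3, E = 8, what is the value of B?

1

Setting D = 3, E = 8 by intervention discards those variables' equations.
Z = max(W, E) - 5  [with W=4, E=8]  = 3
B = E - 2·Z - 1  [with E=8, Z=3]  = 1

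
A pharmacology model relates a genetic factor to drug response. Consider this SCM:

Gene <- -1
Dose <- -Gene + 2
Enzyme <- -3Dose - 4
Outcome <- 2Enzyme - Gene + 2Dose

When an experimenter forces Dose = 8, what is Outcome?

Under do(Dose=8), the mechanism Dose <- -Gene + 2 is discarded; Dose is fixed at 8.
Enzyme = -3Dose - 4  [with Dose=8]  = -28
Outcome = 2Enzyme - Gene + 2Dose  [with Enzyme=-28, Gene=-1, Dose=8]  = -39

-39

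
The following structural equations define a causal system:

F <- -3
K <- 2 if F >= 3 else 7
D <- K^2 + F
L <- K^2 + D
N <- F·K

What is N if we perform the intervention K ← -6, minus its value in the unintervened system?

do(K=-6) replaces the equation K <- 2 if F >= 3 else 7 with the constant K = -6.
N = F·K  [with F=-3, K=-6]  = 18
Without intervention: K = 2 if F >= 3 else 7  [with F=-3]  = 7; N = F·K  [with F=-3, K=7]  = -21.
Change = 18 − (-21) = 39.

39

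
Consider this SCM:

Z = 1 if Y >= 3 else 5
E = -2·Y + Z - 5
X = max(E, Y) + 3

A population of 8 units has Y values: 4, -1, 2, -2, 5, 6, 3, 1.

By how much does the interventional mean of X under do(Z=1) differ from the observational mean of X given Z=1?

-2

do(Z=1) breaks Z's dependence on Y. With Z=1 fixed, X across the units is 7, 2, 5, 3, 8, 9, 6, 4, mean 5.5.
Conditioning on Z=1 selects the 4 unit(s) with Y ∈ {4, 5, 6, 3}. Their X values: 7, 8, 9, 6. Mean = 7.5.
Difference = 5.5 − 7.5 = -2.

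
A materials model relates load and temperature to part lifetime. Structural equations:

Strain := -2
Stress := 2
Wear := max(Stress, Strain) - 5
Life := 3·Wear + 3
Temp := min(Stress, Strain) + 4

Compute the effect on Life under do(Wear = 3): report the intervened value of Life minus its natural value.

18

Intervening sets Wear = 3 and removes its equation (Wear := max(Stress, Strain) - 5).
Life = 3·Wear + 3  [with Wear=3]  = 12
Without intervention: Wear = max(Stress, Strain) - 5  [with Stress=2, Strain=-2]  = -3; Life = 3·Wear + 3  [with Wear=-3]  = -6.
Change = 12 − (-6) = 18.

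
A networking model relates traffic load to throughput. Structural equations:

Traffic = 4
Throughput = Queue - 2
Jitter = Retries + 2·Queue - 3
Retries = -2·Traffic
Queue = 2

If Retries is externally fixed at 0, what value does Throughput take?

0

do(Retries=0) replaces the equation Retries = -2·Traffic with the constant Retries = 0.
Throughput is not downstream of the intervention, so its value is determined by the original equations.
Throughput = Queue - 2  [with Queue=2]  = 0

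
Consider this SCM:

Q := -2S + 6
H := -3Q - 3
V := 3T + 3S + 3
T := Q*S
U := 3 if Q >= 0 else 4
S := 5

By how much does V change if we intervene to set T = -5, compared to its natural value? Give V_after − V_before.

45

The intervention breaks the incoming arrows to T: T := Q*S no longer applies, and T = -5.
V = 3T + 3S + 3  [with T=-5, S=5]  = 3
Without intervention: Q = -2S + 6  [with S=5]  = -4; T = Q*S  [with Q=-4, S=5]  = -20; V = 3T + 3S + 3  [with T=-20, S=5]  = -42.
Change = 3 − (-42) = 45.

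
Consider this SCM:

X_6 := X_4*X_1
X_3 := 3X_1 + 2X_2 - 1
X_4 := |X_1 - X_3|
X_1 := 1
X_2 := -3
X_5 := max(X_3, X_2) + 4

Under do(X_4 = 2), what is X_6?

Under do(X_4=2), the mechanism X_4 := |X_1 - X_3| is discarded; X_4 is fixed at 2.
X_6 = X_4*X_1  [with X_4=2, X_1=1]  = 2

2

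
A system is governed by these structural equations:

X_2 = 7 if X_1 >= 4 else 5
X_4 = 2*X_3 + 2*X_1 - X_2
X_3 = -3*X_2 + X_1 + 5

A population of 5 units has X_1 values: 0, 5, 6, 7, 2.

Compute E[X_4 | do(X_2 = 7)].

Under do(X_2=7), X_2's equation is replaced by X_2=7 for every unit. Per-unit X_4: -39, -19, -15, -11, -31. Mean = -23.

-23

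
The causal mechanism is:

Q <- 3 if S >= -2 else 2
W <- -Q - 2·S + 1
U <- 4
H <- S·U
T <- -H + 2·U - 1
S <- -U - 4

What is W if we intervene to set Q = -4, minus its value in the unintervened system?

6

The intervention breaks the incoming arrows to Q: Q <- 3 if S >= -2 else 2 no longer applies, and Q = -4.
S = -U - 4  [with U=4]  = -8
W = -Q - 2·S + 1  [with Q=-4, S=-8]  = 21
Without intervention: S = -U - 4  [with U=4]  = -8; Q = 3 if S >= -2 else 2  [with S=-8]  = 2; W = -Q - 2·S + 1  [with Q=2, S=-8]  = 15.
Change = 21 − 15 = 6.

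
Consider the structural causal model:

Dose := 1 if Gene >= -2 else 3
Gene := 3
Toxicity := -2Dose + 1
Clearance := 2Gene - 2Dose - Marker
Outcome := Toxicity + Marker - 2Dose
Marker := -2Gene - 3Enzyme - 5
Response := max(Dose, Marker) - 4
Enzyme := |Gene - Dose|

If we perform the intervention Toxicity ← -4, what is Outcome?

Intervening sets Toxicity = -4 and removes its equation (Toxicity := -2Dose + 1).
Dose = 1 if Gene >= -2 else 3  [with Gene=3]  = 1
Enzyme = |Gene - Dose|  [with Gene=3, Dose=1]  = 2
Marker = -2Gene - 3Enzyme - 5  [with Gene=3, Enzyme=2]  = -17
Outcome = Toxicity + Marker - 2Dose  [with Toxicity=-4, Marker=-17, Dose=1]  = -23

-23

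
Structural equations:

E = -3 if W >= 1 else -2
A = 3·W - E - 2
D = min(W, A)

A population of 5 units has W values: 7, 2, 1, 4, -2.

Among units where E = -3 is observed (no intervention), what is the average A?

11.5

Observing E=-3 restricts to units where E's equation naturally yields -3: W ∈ {7, 2, 1, 4}. In that subpopulation A = 22, 7, 4, 13, mean 11.5.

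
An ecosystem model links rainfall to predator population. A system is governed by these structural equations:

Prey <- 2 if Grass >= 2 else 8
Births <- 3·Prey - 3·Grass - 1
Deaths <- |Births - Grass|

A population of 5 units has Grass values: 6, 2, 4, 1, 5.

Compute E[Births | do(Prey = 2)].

-5.8

do(Prey=2) breaks Prey's dependence on Grass. With Prey=2 fixed, Births across the units is -13, -1, -7, 2, -10, mean -5.8.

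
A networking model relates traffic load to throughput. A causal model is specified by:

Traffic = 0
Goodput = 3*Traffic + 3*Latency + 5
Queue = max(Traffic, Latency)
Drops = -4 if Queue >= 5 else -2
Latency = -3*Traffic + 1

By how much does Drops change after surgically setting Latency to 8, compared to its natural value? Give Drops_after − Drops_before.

Under do(Latency=8), the mechanism Latency = -3*Traffic + 1 is discarded; Latency is fixed at 8.
Queue = max(Traffic, Latency)  [with Traffic=0, Latency=8]  = 8
Drops = -4 if Queue >= 5 else -2  [with Queue=8]  = -4
Without intervention: Latency = -3*Traffic + 1  [with Traffic=0]  = 1; Queue = max(Traffic, Latency)  [with Traffic=0, Latency=1]  = 1; Drops = -4 if Queue >= 5 else -2  [with Queue=1]  = -2.
Change = -4 − (-2) = -2.

-2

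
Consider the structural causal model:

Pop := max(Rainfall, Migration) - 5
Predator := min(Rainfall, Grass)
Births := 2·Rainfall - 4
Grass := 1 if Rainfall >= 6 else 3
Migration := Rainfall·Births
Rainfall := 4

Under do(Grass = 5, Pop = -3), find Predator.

4

The joint intervention fixes Grass = 5, Pop = -3, removing each variable's own equation.
Predator = min(Rainfall, Grass)  [with Rainfall=4, Grass=5]  = 4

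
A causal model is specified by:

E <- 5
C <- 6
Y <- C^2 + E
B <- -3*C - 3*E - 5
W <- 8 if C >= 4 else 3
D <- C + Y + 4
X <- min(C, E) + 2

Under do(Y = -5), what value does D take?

5

The intervention breaks the incoming arrows to Y: Y <- C^2 + E no longer applies, and Y = -5.
D = C + Y + 4  [with C=6, Y=-5]  = 5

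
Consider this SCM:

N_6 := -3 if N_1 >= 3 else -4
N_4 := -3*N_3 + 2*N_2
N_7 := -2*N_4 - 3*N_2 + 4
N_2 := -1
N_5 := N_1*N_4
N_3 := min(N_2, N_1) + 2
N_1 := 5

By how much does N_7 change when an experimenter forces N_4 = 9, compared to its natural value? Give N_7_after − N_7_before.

-28

The intervention breaks the incoming arrows to N_4: N_4 := -3*N_3 + 2*N_2 no longer applies, and N_4 = 9.
N_7 = -2*N_4 - 3*N_2 + 4  [with N_4=9, N_2=-1]  = -11
Without intervention: N_3 = min(N_2, N_1) + 2  [with N_2=-1, N_1=5]  = 1; N_4 = -3*N_3 + 2*N_2  [with N_3=1, N_2=-1]  = -5; N_7 = -2*N_4 - 3*N_2 + 4  [with N_4=-5, N_2=-1]  = 17.
Change = -11 − 17 = -28.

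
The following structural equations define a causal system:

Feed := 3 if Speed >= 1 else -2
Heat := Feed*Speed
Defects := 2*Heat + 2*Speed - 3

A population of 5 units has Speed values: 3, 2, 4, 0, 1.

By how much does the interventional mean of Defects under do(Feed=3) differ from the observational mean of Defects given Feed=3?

do(Feed=3) breaks Feed's dependence on Speed. With Feed=3 fixed, Defects across the units is 21, 13, 29, -3, 5, mean 13.
Observing Feed=3 restricts to units where Feed's equation naturally yields 3: Speed ∈ {3, 2, 4, 1}. In that subpopulation Defects = 21, 13, 29, 5, mean 17.
Difference = 13 − 17 = -4.

-4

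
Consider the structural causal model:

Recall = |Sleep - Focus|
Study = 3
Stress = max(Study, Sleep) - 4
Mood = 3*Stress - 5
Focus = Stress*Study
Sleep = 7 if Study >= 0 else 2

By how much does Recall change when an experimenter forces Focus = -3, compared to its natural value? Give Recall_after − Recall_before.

8

Under do(Focus=-3), the mechanism Focus = Stress*Study is discarded; Focus is fixed at -3.
Sleep = 7 if Study >= 0 else 2  [with Study=3]  = 7
Recall = |Sleep - Focus|  [with Sleep=7, Focus=-3]  = 10
Without intervention: Sleep = 7 if Study >= 0 else 2  [with Study=3]  = 7; Stress = max(Study, Sleep) - 4  [with Study=3, Sleep=7]  = 3; Focus = Stress*Study  [with Stress=3, Study=3]  = 9; Recall = |Sleep - Focus|  [with Sleep=7, Focus=9]  = 2.
Change = 10 − 2 = 8.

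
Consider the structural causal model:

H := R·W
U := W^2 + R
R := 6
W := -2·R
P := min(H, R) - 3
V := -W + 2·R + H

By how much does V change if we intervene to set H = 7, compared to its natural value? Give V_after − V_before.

The intervention breaks the incoming arrows to H: H := R·W no longer applies, and H = 7.
W = -2·R  [with R=6]  = -12
V = -W + 2·R + H  [with W=-12, R=6, H=7]  = 31
Without intervention: W = -2·R  [with R=6]  = -12; H = R·W  [with R=6, W=-12]  = -72; V = -W + 2·R + H  [with W=-12, R=6, H=-72]  = -48.
Change = 31 − (-48) = 79.

79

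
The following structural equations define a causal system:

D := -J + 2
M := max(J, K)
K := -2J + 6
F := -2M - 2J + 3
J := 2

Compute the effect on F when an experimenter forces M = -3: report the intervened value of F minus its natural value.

10

The intervention breaks the incoming arrows to M: M := max(J, K) no longer applies, and M = -3.
F = -2M - 2J + 3  [with M=-3, J=2]  = 5
Without intervention: K = -2J + 6  [with J=2]  = 2; M = max(J, K)  [with J=2, K=2]  = 2; F = -2M - 2J + 3  [with M=2, J=2]  = -5.
Change = 5 − (-5) = 10.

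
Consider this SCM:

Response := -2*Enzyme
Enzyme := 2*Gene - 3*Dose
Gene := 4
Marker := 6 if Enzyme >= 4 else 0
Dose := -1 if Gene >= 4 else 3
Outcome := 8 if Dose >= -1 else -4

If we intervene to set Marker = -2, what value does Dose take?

The intervention breaks the incoming arrows to Marker: Marker := 6 if Enzyme >= 4 else 0 no longer applies, and Marker = -2.
Since Dose is not a descendant of the intervened variable, it is unaffected.
Dose = -1 if Gene >= 4 else 3  [with Gene=4]  = -1

-1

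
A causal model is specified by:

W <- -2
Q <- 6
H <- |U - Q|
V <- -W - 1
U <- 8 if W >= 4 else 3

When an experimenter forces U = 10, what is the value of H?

4

Intervening sets U = 10 and removes its equation (U <- 8 if W >= 4 else 3).
H = |U - Q|  [with U=10, Q=6]  = 4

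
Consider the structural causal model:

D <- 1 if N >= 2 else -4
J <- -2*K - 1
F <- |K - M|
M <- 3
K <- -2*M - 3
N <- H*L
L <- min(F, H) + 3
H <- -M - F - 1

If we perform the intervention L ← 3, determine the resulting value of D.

-4

do(L=3) replaces the equation L <- min(F, H) + 3 with the constant L = 3.
K = -2*M - 3  [with M=3]  = -9
F = |K - M|  [with K=-9, M=3]  = 12
H = -M - F - 1  [with M=3, F=12]  = -16
N = H*L  [with H=-16, L=3]  = -48
D = 1 if N >= 2 else -4  [with N=-48]  = -4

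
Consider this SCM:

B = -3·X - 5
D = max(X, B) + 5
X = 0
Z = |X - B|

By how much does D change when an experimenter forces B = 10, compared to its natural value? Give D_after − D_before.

Under do(B=10), the mechanism B = -3·X - 5 is discarded; B is fixed at 10.
D = max(X, B) + 5  [with X=0, B=10]  = 15
Without intervention: B = -3·X - 5  [with X=0]  = -5; D = max(X, B) + 5  [with X=0, B=-5]  = 5.
Change = 15 − 5 = 10.

10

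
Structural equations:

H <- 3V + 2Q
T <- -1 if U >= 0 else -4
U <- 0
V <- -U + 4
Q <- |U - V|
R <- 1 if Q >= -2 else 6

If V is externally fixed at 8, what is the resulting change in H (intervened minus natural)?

20

do(V=8) replaces the equation V <- -U + 4 with the constant V = 8.
Q = |U - V|  [with U=0, V=8]  = 8
H = 3V + 2Q  [with V=8, Q=8]  = 40
Without intervention: V = -U + 4  [with U=0]  = 4; Q = |U - V|  [with U=0, V=4]  = 4; H = 3V + 2Q  [with V=4, Q=4]  = 20.
Change = 40 − 20 = 20.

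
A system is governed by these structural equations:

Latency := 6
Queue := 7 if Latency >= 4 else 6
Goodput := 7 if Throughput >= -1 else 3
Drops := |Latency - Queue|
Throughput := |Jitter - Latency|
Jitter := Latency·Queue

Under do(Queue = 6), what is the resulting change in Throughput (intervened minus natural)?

do(Queue=6) replaces the equation Queue := 7 if Latency >= 4 else 6 with the constant Queue = 6.
Jitter = Latency·Queue  [with Latency=6, Queue=6]  = 36
Throughput = |Jitter - Latency|  [with Jitter=36, Latency=6]  = 30
Without intervention: Queue = 7 if Latency >= 4 else 6  [with Latency=6]  = 7; Jitter = Latency·Queue  [with Latency=6, Queue=7]  = 42; Throughput = |Jitter - Latency|  [with Jitter=42, Latency=6]  = 36.
Change = 30 − 36 = -6.

-6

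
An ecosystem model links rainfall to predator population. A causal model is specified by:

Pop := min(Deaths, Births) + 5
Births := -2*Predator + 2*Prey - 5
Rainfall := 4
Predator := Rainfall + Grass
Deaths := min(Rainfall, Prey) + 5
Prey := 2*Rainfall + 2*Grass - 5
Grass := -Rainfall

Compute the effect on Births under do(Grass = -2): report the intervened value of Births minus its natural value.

do(Grass=-2) replaces the equation Grass := -Rainfall with the constant Grass = -2.
Prey = 2*Rainfall + 2*Grass - 5  [with Rainfall=4, Grass=-2]  = -1
Predator = Rainfall + Grass  [with Rainfall=4, Grass=-2]  = 2
Births = -2*Predator + 2*Prey - 5  [with Predator=2, Prey=-1]  = -11
Without intervention: Grass = -Rainfall  [with Rainfall=4]  = -4; Prey = 2*Rainfall + 2*Grass - 5  [with Rainfall=4, Grass=-4]  = -5; Predator = Rainfall + Grass  [with Rainfall=4, Grass=-4]  = 0; Births = -2*Predator + 2*Prey - 5  [with Predator=0, Prey=-5]  = -15.
Change = -11 − (-15) = 4.

4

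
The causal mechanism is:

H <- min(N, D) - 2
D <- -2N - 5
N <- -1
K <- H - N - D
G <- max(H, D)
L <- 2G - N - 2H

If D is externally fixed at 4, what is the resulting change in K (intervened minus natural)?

-5

Under do(D=4), the mechanism D <- -2N - 5 is discarded; D is fixed at 4.
H = min(N, D) - 2  [with N=-1, D=4]  = -3
K = H - N - D  [with H=-3, N=-1, D=4]  = -6
Without intervention: D = -2N - 5  [with N=-1]  = -3; H = min(N, D) - 2  [with N=-1, D=-3]  = -5; K = H - N - D  [with H=-5, N=-1, D=-3]  = -1.
Change = -6 − (-1) = -5.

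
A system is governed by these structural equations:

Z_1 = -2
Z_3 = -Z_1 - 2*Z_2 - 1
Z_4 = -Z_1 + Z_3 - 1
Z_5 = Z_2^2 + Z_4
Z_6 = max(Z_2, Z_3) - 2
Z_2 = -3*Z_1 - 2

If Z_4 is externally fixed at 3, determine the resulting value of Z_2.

4

The intervention breaks the incoming arrows to Z_4: Z_4 = -Z_1 + Z_3 - 1 no longer applies, and Z_4 = 3.
Since Z_2 is not a descendant of the intervened variable, it is unaffected.
Z_2 = -3*Z_1 - 2  [with Z_1=-2]  = 4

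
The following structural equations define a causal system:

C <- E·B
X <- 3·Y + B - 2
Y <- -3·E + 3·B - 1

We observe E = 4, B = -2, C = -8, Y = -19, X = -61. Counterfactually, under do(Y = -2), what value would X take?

-10

Intervening sets Y = -2 and removes its equation (Y <- -3·E + 3·B - 1).
X = 3·Y + B - 2  [with Y=-2, B=-2]  = -10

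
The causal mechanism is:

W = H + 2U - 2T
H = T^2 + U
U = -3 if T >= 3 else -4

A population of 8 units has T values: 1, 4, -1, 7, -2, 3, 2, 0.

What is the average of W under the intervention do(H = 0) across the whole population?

Every unit gets H=0 under the intervention. W values become -10, -14, -6, -20, -4, -12, -12, -8; E[W|do(H=0)] = -10.75.

-10.75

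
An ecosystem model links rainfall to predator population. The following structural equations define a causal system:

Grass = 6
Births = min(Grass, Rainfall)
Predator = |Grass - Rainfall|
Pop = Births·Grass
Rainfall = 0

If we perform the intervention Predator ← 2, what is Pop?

do(Predator=2) replaces the equation Predator = |Grass - Rainfall| with the constant Predator = 2.
Pop is not downstream of the intervention, so its value is determined by the original equations.
Births = min(Grass, Rainfall)  [with Grass=6, Rainfall=0]  = 0
Pop = Births·Grass  [with Births=0, Grass=6]  = 0

0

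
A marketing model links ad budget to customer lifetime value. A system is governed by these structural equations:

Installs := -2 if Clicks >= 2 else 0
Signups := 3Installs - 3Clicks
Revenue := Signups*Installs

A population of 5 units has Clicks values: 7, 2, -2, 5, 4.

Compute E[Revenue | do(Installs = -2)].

31.2

The intervention sets Installs=-2 in all 5 units regardless of Clicks. Recomputing Revenue per unit gives 54, 24, 0, 42, 36; average 31.2.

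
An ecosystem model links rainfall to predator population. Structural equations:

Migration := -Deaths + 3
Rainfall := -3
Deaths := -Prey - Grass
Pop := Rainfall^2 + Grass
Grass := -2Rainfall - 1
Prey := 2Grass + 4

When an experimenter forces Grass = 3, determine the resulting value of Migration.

do(Grass=3) replaces the equation Grass := -2Rainfall - 1 with the constant Grass = 3.
Prey = 2Grass + 4  [with Grass=3]  = 10
Deaths = -Prey - Grass  [with Prey=10, Grass=3]  = -13
Migration = -Deaths + 3  [with Deaths=-13]  = 16

16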